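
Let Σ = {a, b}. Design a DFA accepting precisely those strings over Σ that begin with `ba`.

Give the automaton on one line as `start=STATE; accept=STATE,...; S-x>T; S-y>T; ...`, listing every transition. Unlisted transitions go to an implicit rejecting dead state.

Walk along `ba` while the input agrees: from s0 take `b` to s1, and so on. Any deviation drops to the rejecting sink s3. Once s2 is reached the prefix is confirmed and every continuation is accepted.
4 states suffice.
        a   b  
>  s0   s3  s1 
   s1   s2  s3 
 * s2   s2  s2 
   s3   s3  s3 
(> = start, * = accepting)

start=s0; accept=s2; s0-a>s3; s0-b>s1; s1-a>s2; s1-b>s3; s2-a>s2; s2-b>s2; s3-a>s3; s3-b>s3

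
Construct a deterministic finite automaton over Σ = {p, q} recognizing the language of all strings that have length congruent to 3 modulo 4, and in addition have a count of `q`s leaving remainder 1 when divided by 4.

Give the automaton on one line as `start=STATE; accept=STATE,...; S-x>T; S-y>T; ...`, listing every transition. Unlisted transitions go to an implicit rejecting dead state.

Build one automaton per condition and run them in lockstep. One (4 states) tracks the input length modulo 4; the other (4 states) tracks the count of `q`s modulo 4. Each combined state is a pair, one component from each; accept when both components accept.
16 states suffice.
          p    q  
>  S0     S1   S2 
   S1     S3   S4 
   S2     S4   S5 
   S3     S6   S7 
   S4     S7   S8 
   S5     S8   S9 
   S6     S0  S10 
 * S7    S10  S11 
   S8    S11  S12 
   S9    S12   S0 
   S10    S2  S13 
   S11   S13  S14 
   S12   S14   S1 
   S13    S5  S15 
   S14   S15   S3 
   S15    S9   S6 
(> = start, * = accepting)

start=S0; accept=S7; S0-p>S1; S0-q>S2; S1-p>S3; S1-q>S4; S2-p>S4; S2-q>S5; S3-p>S6; S3-q>S7; S4-p>S7; S4-q>S8; S5-p>S8; S5-q>S9; S6-p>S0; S6-q>S10; S7-p>S10; S7-q>S11; S8-p>S11; S8-q>S12; S9-p>S12; S9-q>S0; S10-p>S2; S10-q>S13; S11-p>S13; S11-q>S14; S12-p>S14; S12-q>S1; S13-p>S5; S13-q>S15; S14-p>S15; S14-q>S3; S15-p>S9; S15-q>S6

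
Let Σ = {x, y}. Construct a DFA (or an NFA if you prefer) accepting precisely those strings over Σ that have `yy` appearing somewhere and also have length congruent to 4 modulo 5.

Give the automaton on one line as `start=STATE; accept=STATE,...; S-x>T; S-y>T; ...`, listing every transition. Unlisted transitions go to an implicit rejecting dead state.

start=q0; accept=q11; q0-x>q1; q0-y>q2; q1-x>q3; q1-y>q4; q2-x>q3; q2-y>q5; q3-x>q6; q3-y>q7; q4-x>q6; q4-y>q8; q5-x>q8; q5-y>q8; q6-x>q9; q6-y>q10; q7-x>q9; q7-y>q11; q8-x>q11; q8-y>q11; q9-x>q0; q9-y>q12; q10-x>q0; q10-y>q13; q11-x>q13; q11-y>q13; q12-x>q1; q12-y>q14; q13-x>q14; q13-y>q14; q14-x>q5; q14-y>q5

Handle the two conditions separately and then intersect. One (3 states) tracks whether and how much of `yy` has been seen; the other (5 states) tracks the input length modulo 5. Each combined state is a pair, one component from each; accept when both components accept.
15 states suffice.
          x    y  
>  q0     q1   q2 
   q1     q3   q4 
   q2     q3   q5 
   q3     q6   q7 
   q4     q6   q8 
   q5     q8   q8 
   q6     q9  q10 
   q7     q9  q11 
   q8    q11  q11 
   q9     q0  q12 
   q10    q0  q13 
 * q11   q13  q13 
   q12    q1  q14 
   q13   q14  q14 
   q14    q5   q5 
(> = start, * = accepting)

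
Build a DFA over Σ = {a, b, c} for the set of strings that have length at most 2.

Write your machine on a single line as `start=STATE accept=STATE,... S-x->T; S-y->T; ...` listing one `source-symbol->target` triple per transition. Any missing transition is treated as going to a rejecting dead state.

We only need to distinguish lengths 0, 1, …, 2, and '>2'. Chain s0 → s1 → s2 → s3 on every symbol, with s3 looping. Accepting states: {s0, s1, s2}.
With 4 states:
        a   b   c  
>* s0   s1  s1  s1 
 * s1   s2  s2  s2 
 * s2   s3  s3  s3 
   s3   s3  s3  s3 
(> = start, * = accepting)

start=s0; accept=s0,s1,s2; s0-a->s1; s0-b->s1; s0-c->s1; s1-a->s2; s1-b->s2; s1-c->s2; s2-a->s3; s2-b->s3; s2-c->s3; s3-a->s3; s3-b->s3; s3-c->s3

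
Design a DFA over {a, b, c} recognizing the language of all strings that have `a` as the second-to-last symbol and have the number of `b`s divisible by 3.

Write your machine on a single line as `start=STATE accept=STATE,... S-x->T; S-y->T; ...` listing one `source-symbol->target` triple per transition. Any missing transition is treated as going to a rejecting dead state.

start=q0; accept=q3,q4; q0-a->q1; q0-b->q2; q0-c->q0; q1-a->q3; q1-b->q2; q1-c->q4; q2-a->q2; q2-b->q5; q2-c->q2; q3-a->q3; q3-b->q2; q3-c->q4; q4-a->q1; q4-b->q2; q4-c->q0; q5-a->q6; q5-b->q0; q5-c->q5; q6-a->q6; q6-b->q4; q6-c->q5

Build one automaton per condition and run them in lockstep. One (13 states) tracks the last 2 symbols read; the other (3 states) tracks the count of `b`s modulo 3. Each combined state is a pair, one component from each; accept when both components accept. After merging equivalent states the machine shrinks.
With 7 states:
        a   b   c  
>  q0   q1  q2  q0 
   q1   q3  q2  q4 
   q2   q2  q5  q2 
 * q3   q3  q2  q4 
 * q4   q1  q2  q0 
   q5   q6  q0  q5 
   q6   q6  q4  q5 
(> = start, * = accepting)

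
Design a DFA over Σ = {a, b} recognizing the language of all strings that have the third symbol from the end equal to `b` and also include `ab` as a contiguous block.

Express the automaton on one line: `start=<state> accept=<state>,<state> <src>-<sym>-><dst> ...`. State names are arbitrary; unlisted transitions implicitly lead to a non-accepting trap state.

Build one automaton per condition and run them in lockstep. One (15 states) tracks the last 3 symbols read; the other (3 states) tracks whether and how much of `ab` has been seen. Each combined state is a pair, one component from each; accept when both components accept. Minimizing collapses redundant product states.
11 states suffice.
          a    b  
>  q0     q1   q2 
   q1     q1   q3 
   q2     q4   q2 
   q3     q5   q6 
   q4     q1   q7 
   q5     q8   q7 
   q6     q9  q10 
 * q7     q5   q6 
 * q8     q1   q3 
 * q9     q8   q7 
 * q10    q9  q10 
(> = start, * = accepting)

start=q0 accept=q7,q8,q9,q10 q0-a->q1 q0-b->q2 q1-a->q1 q1-b->q3 q2-a->q4 q2-b->q2 q3-a->q5 q3-b->q6 q4-a->q1 q4-b->q7 q5-a->q8 q5-b->q7 q6-a->q9 q6-b->q10 q7-a->q5 q7-b->q6 q8-a->q1 q8-b->q3 q9-a->q8 q9-b->q7 q10-a->q9 q10-b->q10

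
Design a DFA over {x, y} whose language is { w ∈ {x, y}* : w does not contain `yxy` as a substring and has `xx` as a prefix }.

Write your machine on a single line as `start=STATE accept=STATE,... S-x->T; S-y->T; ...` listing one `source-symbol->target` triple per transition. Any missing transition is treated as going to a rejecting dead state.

Handle the two conditions separately and then intersect. One (4 states) tracks partial matches of the forbidden pattern `yxy`; the other (4 states) tracks whether the input so far still matches the prefix `xx`. Each combined state is a pair, one component from each; accept when both components accept. Minimizing collapses redundant product states.
With 6 states:
       x  y 
>  A   B  C 
   B   D  C 
   C   C  C 
 * D   D  E 
 * E   F  E 
 * F   D  C 
(> = start, * = accepting)

start=A; accept=D,E,F; A-x->B; A-y->C; B-x->D; B-y->C; C-x->C; C-y->C; D-x->D; D-y->E; E-x->F; E-y->E; F-x->D; F-y->C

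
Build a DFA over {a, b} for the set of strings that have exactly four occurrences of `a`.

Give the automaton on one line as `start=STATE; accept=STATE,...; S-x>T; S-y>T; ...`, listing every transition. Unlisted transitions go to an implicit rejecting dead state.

start=s0; accept=s4; s0-a>s1; s0-b>s0; s1-a>s2; s1-b>s1; s2-a>s3; s2-b>s2; s3-a>s4; s3-b>s3; s4-a>s5; s4-b>s4; s5-a>s5; s5-b>s5

Only the number of `a`s matters, and only up to 5. Make a chain s0 → s1 → s2 → s3 → s4 → s5 advanced by each `a` (with s5 absorbing); every other symbol self-loops. The accepting set is {s4}.
With 6 states:
        a   b  
>  s0   s1  s0 
   s1   s2  s1 
   s2   s3  s2 
   s3   s4  s3 
 * s4   s5  s4 
   s5   s5  s5 
(> = start, * = accepting)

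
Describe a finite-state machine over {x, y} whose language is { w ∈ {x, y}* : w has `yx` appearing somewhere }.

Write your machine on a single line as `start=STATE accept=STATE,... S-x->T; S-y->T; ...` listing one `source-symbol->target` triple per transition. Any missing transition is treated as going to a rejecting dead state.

States s0..s1 record the length of the longest prefix of `yx` that matches the current input suffix. Reaching s2 means `yx` has been seen, and we stay there forever. Accept from s2.
A 3-state machine:
        x   y  
>  s0   s0  s1 
   s1   s2  s1 
 * s2   s2  s2 
(> = start, * = accepting)

start=s0; accept=s2; s0-x->s0; s0-y->s1; s1-x->s2; s1-y->s1; s2-x->s2; s2-y->s2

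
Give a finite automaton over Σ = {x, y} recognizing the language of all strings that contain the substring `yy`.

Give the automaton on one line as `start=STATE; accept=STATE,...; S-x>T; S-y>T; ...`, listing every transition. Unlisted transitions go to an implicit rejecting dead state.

States s0..s1 record the length of the longest prefix of `yy` that matches the current input suffix. Reaching s2 means `yy` has been seen, and we stay there forever. Accept from s2.
A 3-state machine:
        x   y  
>  s0   s0  s1 
   s1   s0  s2 
 * s2   s2  s2 
(> = start, * = accepting)

start=s0; accept=s2; s0-x>s0; s0-y>s1; s1-x>s0; s1-y>s2; s2-x>s2; s2-y>s2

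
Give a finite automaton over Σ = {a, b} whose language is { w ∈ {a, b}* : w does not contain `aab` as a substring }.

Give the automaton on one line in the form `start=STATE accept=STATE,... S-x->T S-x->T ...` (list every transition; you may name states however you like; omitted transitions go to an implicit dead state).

start=q0 accept=q0,q1,q2 q0-a->q1 q0-b->q0 q1-a->q2 q1-b->q0 q2-a->q2 q2-b->q3 q3-a->q3 q3-b->q3

This is the complement of 'contains `aab`'. Use the same substring-matching states — q0 through q3 holding how much of `aab` has just been matched — but flip the accepting set: everything except the trap q3 accepts.
With 4 states:
        a   b  
>* q0   q1  q0 
 * q1   q2  q0 
 * q2   q2  q3 
   q3   q3  q3 
(> = start, * = accepting)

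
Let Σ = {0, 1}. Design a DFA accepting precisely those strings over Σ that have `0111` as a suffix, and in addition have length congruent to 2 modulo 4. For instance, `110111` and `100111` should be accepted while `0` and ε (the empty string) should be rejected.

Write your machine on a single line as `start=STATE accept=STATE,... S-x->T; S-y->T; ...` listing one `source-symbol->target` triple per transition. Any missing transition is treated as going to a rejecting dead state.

start=A; accept=S; A-0->B; A-1->C; B-0->D; B-1->E; C-0->D; C-1->F; D-0->G; D-1->H; E-0->G; E-1->I; F-0->G; F-1->J; G-0->K; G-1->L; H-0->K; H-1->M; I-0->K; I-1->N; J-0->K; J-1->A; K-0->B; K-1->O; L-0->B; L-1->P; M-0->B; M-1->Q; N-0->B; N-1->C; O-0->D; O-1->R; P-0->D; P-1->S; Q-0->D; Q-1->F; R-0->G; R-1->T; S-0->G; S-1->J; T-0->K; T-1->A

Build one automaton per condition and run them in lockstep. The first has 5 states tracking how much of the suffix `0111` has currently been matched; the second has 4 states tracking the input length modulo 4. A product state is a pair (one from each), accepting exactly when both do.
       0  1 
>  A   B  C 
   B   D  E 
   C   D  F 
   D   G  H 
   E   G  I 
   F   G  J 
   G   K  L 
   H   K  M 
   I   K  N 
   J   K  A 
   K   B  O 
   L   B  P 
   M   B  Q 
   N   B  C 
   O   D  R 
   P   D  S 
   Q   D  F 
   R   G  T 
 * S   G  J 
   T   K  A 
(> = start, * = accepting)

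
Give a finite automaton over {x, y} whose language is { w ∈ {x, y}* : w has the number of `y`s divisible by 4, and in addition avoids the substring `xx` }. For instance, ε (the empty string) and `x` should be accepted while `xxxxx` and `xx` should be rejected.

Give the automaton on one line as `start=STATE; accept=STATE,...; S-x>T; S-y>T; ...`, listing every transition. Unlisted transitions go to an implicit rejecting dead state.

Build one automaton per condition and run them in lockstep. One (4 states) tracks the count of `y`s modulo 4; the other (3 states) tracks partial matches of the forbidden pattern `xx`. Each combined state is a pair, one component from each; accept when both components accept.
A 12-state machine:
          x    y  
>* q0     q1   q2 
 * q1     q3   q2 
   q2     q4   q5 
   q3     q3   q6 
   q4     q6   q5 
   q5     q7   q8 
   q6     q6   q9 
   q7     q9   q8 
   q8    q10   q0 
   q9     q9  q11 
   q10   q11   q0 
   q11   q11   q3 
(> = start, * = accepting)

start=q0; accept=q0,q1; q0-x>q1; q0-y>q2; q1-x>q3; q1-y>q2; q2-x>q4; q2-y>q5; q3-x>q3; q3-y>q6; q4-x>q6; q4-y>q5; q5-x>q7; q5-y>q8; q6-x>q6; q6-y>q9; q7-x>q9; q7-y>q8; q8-x>q10; q8-y>q0; q9-x>q9; q9-y>q11; q10-x>q11; q10-y>q0; q11-x>q11; q11-y>q3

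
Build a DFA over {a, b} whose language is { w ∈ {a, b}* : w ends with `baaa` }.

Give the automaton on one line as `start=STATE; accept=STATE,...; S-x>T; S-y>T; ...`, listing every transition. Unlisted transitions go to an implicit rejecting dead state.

Remember how much of `baaa` the current input suffix matches. State q0 means no match yet; q1 means the last symbol is `b`; q2 means the last 2 symbols are `ba`; q3 means the last 3 symbols are `baa`; q4 means the last 4 symbols are `baaa`. Only q4 accepts. On a mismatch, fall back to the longest proper suffix that is still a prefix of `baaa`.
A 5-state machine:
        a   b  
>  q0   q0  q1 
   q1   q2  q1 
   q2   q3  q1 
   q3   q4  q1 
 * q4   q0  q1 
(> = start, * = accepting)

start=q0; accept=q4; q0-a>q0; q0-b>q1; q1-a>q2; q1-b>q1; q2-a>q3; q2-b>q1; q3-a>q4; q3-b>q1; q4-a>q0; q4-b>q1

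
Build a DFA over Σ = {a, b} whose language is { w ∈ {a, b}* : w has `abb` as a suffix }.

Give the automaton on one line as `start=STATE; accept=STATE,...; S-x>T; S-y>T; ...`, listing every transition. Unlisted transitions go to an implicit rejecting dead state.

Let each state record the length of the longest suffix of the input read so far that is also a prefix of `abb`. s1 means the last symbol is `a`; s2 means the last 2 symbols are `ab`; s3 means the last 3 symbols are `abb`. Accept only at s3, where the string currently ends in `abb`.
4 states suffice.
        a   b  
>  s0   s1  s0 
   s1   s1  s2 
   s2   s1  s3 
 * s3   s1  s0 
(> = start, * = accepting)

start=s0; accept=s3; s0-a>s1; s0-b>s0; s1-a>s1; s1-b>s2; s2-a>s1; s2-b>s3; s3-a>s1; s3-b>s0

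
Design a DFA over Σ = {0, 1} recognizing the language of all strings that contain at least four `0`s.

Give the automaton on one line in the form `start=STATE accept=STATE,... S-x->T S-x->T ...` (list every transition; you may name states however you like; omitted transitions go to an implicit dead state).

start=A accept=E,F A-0->B A-1->A B-0->C B-1->B C-0->D C-1->C D-0->E D-1->D E-0->F E-1->E F-0->F F-1->F

Only the number of `0`s matters, and only up to 5. Make a chain A → B → C → D → E → F advanced by each `0` (with F absorbing); every other symbol self-loops. The accepting set is {E, F}.
With 6 states:
       0  1 
>  A   B  A 
   B   C  B 
   C   D  C 
   D   E  D 
 * E   F  E 
 * F   F  F 
(> = start, * = accepting)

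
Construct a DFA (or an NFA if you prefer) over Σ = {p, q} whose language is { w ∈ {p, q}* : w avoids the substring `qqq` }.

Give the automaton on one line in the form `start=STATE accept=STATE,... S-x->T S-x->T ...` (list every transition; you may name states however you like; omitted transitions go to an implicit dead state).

start=s0 accept=s0,s1,s2 s0-p->s0 s0-q->s1 s1-p->s0 s1-q->s2 s2-p->s0 s2-q->s3 s3-p->s3 s3-q->s3

This is the complement of 'contains `qqq`'. Use the same substring-matching states — s0 through s3 holding how much of `qqq` has just been matched — but flip the accepting set: everything except the trap s3 accepts.
A 4-state machine:
        p   q  
>* s0   s0  s1 
 * s1   s0  s2 
 * s2   s0  s3 
   s3   s3  s3 
(> = start, * = accepting)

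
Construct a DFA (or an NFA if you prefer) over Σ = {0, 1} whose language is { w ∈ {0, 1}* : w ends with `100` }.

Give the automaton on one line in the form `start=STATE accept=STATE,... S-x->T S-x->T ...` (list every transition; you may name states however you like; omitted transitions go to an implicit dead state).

Let each state record the length of the longest suffix of the input read so far that is also a prefix of `100`. q1 means the last symbol is `1`; q2 means the last 2 symbols are `10`; q3 means the last 3 symbols are `100`. Accept only at q3, where the string currently ends in `100`.
        0   1  
>  q0   q0  q1 
   q1   q2  q1 
   q2   q3  q1 
 * q3   q0  q1 
(> = start, * = accepting)

start=q0 accept=q3 q0-0->q0 q0-1->q1 q1-0->q2 q1-1->q1 q2-0->q3 q2-1->q1 q3-0->q0 q3-1->q1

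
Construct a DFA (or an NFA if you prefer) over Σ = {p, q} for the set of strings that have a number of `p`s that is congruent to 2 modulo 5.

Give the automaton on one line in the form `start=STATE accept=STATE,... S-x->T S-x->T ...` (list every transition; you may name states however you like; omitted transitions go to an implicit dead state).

start=S0 accept=S2 S0-p->S1 S0-q->S0 S1-p->S2 S1-q->S1 S2-p->S3 S2-q->S2 S3-p->S4 S3-q->S3 S4-p->S0 S4-q->S4

Keep the running count of `p`s modulo 5: each `p` advances along the cycle S0 → S1 → S2 → S3 → S4 → S0 while other symbols loop. Accept at S2.
5 states suffice.
        p   q  
>  S0   S1  S0 
   S1   S2  S1 
 * S2   S3  S2 
   S3   S4  S3 
   S4   S0  S4 
(> = start, * = accepting)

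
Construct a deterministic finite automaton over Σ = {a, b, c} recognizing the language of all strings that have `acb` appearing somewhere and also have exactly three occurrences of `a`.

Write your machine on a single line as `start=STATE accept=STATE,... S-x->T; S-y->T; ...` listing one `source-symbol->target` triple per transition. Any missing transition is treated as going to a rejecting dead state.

Build one automaton per condition and run them in lockstep. One (4 states) tracks whether and how much of `acb` has been seen; the other (5 states) tracks the count of `a`s, saturating at 4. Each combined state is a pair, one component from each; accept when both components accept. Minimizing collapses redundant product states.
          a    b    c  
>  s0     s1   s0   s0 
   s1     s2   s3   s4 
   s2     s5   s6   s7 
   s3     s2   s3   s3 
   s4     s2   s8   s3 
   s5     s9   s9  s10 
   s6     s5   s6   s6 
   s7     s5  s11   s6 
   s8    s11   s8   s8 
   s9     s9   s9   s9 
   s10    s9  s12   s9 
   s11   s12  s11  s11 
 * s12    s9  s12  s12 
(> = start, * = accepting)

start=s0; accept=s12; s0-a->s1; s0-b->s0; s0-c->s0; s1-a->s2; s1-b->s3; s1-c->s4; s2-a->s5; s2-b->s6; s2-c->s7; s3-a->s2; s3-b->s3; s3-c->s3; s4-a->s2; s4-b->s8; s4-c->s3; s5-a->s9; s5-b->s9; s5-c->s10; s6-a->s5; s6-b->s6; s6-c->s6; s7-a->s5; s7-b->s11; s7-c->s6; s8-a->s11; s8-b->s8; s8-c->s8; s9-a->s9; s9-b->s9; s9-c->s9; s10-a->s9; s10-b->s12; s10-c->s9; s11-a->s12; s11-b->s11; s11-c->s11; s12-a->s9; s12-b->s12; s12-c->s12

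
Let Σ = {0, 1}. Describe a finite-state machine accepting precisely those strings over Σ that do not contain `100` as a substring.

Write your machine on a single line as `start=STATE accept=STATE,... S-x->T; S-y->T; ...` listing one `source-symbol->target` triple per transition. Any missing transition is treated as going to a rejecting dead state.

start=q0; accept=q0,q1,q2; q0-0->q0; q0-1->q1; q1-0->q2; q1-1->q1; q2-0->q3; q2-1->q1; q3-0->q3; q3-1->q3

This is the complement of 'contains `100`'. Use the same substring-matching states — q0 through q3 holding how much of `100` has just been matched — but flip the accepting set: everything except the trap q3 accepts.
With 4 states:
        0   1  
>* q0   q0  q1 
 * q1   q2  q1 
 * q2   q3  q1 
   q3   q3  q3 
(> = start, * = accepting)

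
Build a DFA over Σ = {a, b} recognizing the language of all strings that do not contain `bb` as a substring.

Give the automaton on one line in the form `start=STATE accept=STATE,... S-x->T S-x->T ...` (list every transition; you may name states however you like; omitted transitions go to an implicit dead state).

start=q0 accept=q0,q1 q0-a->q0 q0-b->q1 q1-a->q0 q1-b->q2 q2-a->q2 q2-b->q2

This is the complement of 'contains `bb`'. Use the same substring-matching states — q0 through q2 holding how much of `bb` has just been matched — but flip the accepting set: everything except the trap q2 accepts.
A 3-state machine:
        a   b  
>* q0   q0  q1 
 * q1   q0  q2 
   q2   q2  q2 
(> = start, * = accepting)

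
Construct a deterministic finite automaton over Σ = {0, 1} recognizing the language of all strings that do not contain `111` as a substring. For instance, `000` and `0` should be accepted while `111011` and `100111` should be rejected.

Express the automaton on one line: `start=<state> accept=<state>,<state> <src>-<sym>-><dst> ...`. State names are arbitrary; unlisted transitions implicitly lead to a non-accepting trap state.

start=A accept=A,B,C A-0->A A-1->B B-0->A B-1->C C-0->A C-1->D D-0->D D-1->D

This is the complement of 'contains `111`'. Use the same substring-matching states — A through D holding how much of `111` has just been matched — but flip the accepting set: everything except the trap D accepts.
A 4-state machine:
       0  1 
>* A   A  B 
 * B   A  C 
 * C   A  D 
   D   D  D 
(> = start, * = accepting)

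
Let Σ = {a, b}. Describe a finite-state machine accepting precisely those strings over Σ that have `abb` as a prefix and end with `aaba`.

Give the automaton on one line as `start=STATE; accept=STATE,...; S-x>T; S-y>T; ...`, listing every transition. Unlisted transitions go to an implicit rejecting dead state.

Handle the two conditions separately and then intersect. One (5 states) tracks whether the input so far still matches the prefix `abb`; the other (5 states) tracks how much of the suffix `aaba` has currently been matched. Each combined state is a pair, one component from each; accept when both components accept.
          a    b  
>  q0     q1   q2 
   q1     q3   q4 
   q2     q5   q2 
   q3     q3   q6 
   q4     q5   q7 
   q5     q3   q2 
   q6     q8   q2 
   q7     q9   q7 
   q8     q3   q2 
   q9    q10   q7 
   q10   q10  q11 
   q11   q12   q7 
 * q12   q10   q7 
(> = start, * = accepting)

start=q0; accept=q12; q0-a>q1; q0-b>q2; q1-a>q3; q1-b>q4; q2-a>q5; q2-b>q2; q3-a>q3; q3-b>q6; q4-a>q5; q4-b>q7; q5-a>q3; q5-b>q2; q6-a>q8; q6-b>q2; q7-a>q9; q7-b>q7; q8-a>q3; q8-b>q2; q9-a>q10; q9-b>q7; q10-a>q10; q10-b>q11; q11-a>q12; q11-b>q7; q12-a>q10; q12-b>q7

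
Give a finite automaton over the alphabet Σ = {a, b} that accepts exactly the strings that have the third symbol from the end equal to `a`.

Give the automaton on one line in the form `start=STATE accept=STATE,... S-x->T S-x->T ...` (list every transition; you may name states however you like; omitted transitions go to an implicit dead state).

Because acceptance depends on a position counted from the end, the machine has to buffer the most recent 3 symbols. Make each state the string of the last up-to-3 symbols read; on input `x` shift the window left and append `x`. Accept when the buffered window has length 3 and begins with `a`.
With 15 states:
          a    b  
>  S0     S1   S2 
   S1     S3   S4 
   S2     S5   S6 
   S3     S7   S8 
   S4     S9  S10 
   S5    S11  S12 
   S6    S13  S14 
 * S7     S7   S8 
 * S8     S9  S10 
 * S9    S11  S12 
 * S10   S13  S14 
   S11    S7   S8 
   S12    S9  S10 
   S13   S11  S12 
   S14   S13  S14 
(> = start, * = accepting)

start=S0 accept=S7,S8,S9,S10 S0-a->S1 S0-b->S2 S1-a->S3 S1-b->S4 S2-a->S5 S2-b->S6 S3-a->S7 S3-b->S8 S4-a->S9 S4-b->S10 S5-a->S11 S5-b->S12 S6-a->S13 S6-b->S14 S7-a->S7 S7-b->S8 S8-a->S9 S8-b->S10 S9-a->S11 S9-b->S12 S10-a->S13 S10-b->S14 S11-a->S7 S11-b->S8 S12-a->S9 S12-b->S10 S13-a->S11 S13-b->S12 S14-a->S13 S14-b->S14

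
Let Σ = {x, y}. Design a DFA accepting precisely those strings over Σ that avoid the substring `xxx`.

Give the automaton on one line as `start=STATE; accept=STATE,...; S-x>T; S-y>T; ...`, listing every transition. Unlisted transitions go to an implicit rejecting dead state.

This is the complement of 'contains `xxx`'. Use the same substring-matching states — s0 through s3 holding how much of `xxx` has just been matched — but flip the accepting set: everything except the trap s3 accepts.
        x   y  
>* s0   s1  s0 
 * s1   s2  s0 
 * s2   s3  s0 
   s3   s3  s3 
(> = start, * = accepting)

start=s0; accept=s0,s1,s2; s0-x>s1; s0-y>s0; s1-x>s2; s1-y>s0; s2-x>s3; s2-y>s0; s3-x>s3; s3-y>s3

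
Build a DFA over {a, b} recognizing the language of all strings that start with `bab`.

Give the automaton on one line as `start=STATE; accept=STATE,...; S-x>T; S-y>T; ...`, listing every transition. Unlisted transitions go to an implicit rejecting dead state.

start=S0; accept=S3; S0-a>S4; S0-b>S1; S1-a>S2; S1-b>S4; S2-a>S4; S2-b>S3; S3-a>S3; S3-b>S3; S4-a>S4; S4-b>S4

Walk along `bab` while the input agrees: from S0 take `b` to S1, and so on. Any deviation drops to the rejecting sink S4. Once S3 is reached the prefix is confirmed and every continuation is accepted.
With 5 states:
        a   b  
>  S0   S4  S1 
   S1   S2  S4 
   S2   S4  S3 
 * S3   S3  S3 
   S4   S4  S4 
(> = start, * = accepting)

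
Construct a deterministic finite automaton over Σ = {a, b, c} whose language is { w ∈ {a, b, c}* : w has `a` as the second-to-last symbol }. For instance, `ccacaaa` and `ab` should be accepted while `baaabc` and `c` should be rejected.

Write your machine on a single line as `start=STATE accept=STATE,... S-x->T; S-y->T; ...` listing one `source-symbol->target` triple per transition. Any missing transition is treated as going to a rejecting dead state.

Because acceptance depends on a position counted from the end, the machine has to buffer the most recent 2 symbols. Make each state the string of the last up-to-2 symbols read; on input `x` shift the window left and append `x`. Accept when the buffered window has length 2 and begins with `a`.
13 states suffice.
          a    b    c  
>  q0     q1   q2   q3 
   q1     q4   q5   q6 
   q2     q7   q8   q9 
   q3    q10  q11  q12 
 * q4     q4   q5   q6 
 * q5     q7   q8   q9 
 * q6    q10  q11  q12 
   q7     q4   q5   q6 
   q8     q7   q8   q9 
   q9    q10  q11  q12 
   q10    q4   q5   q6 
   q11    q7   q8   q9 
   q12   q10  q11  q12 
(> = start, * = accepting)

start=q0; accept=q4,q5,q6; q0-a->q1; q0-b->q2; q0-c->q3; q1-a->q4; q1-b->q5; q1-c->q6; q2-a->q7; q2-b->q8; q2-c->q9; q3-a->q10; q3-b->q11; q3-c->q12; q4-a->q4; q4-b->q5; q4-c->q6; q5-a->q7; q5-b->q8; q5-c->q9; q6-a->q10; q6-b->q11; q6-c->q12; q7-a->q4; q7-b->q5; q7-c->q6; q8-a->q7; q8-b->q8; q8-c->q9; q9-a->q10; q9-b->q11; q9-c->q12; q10-a->q4; q10-b->q5; q10-c->q6; q11-a->q7; q11-b->q8; q11-c->q9; q12-a->q10; q12-b->q11; q12-c->q12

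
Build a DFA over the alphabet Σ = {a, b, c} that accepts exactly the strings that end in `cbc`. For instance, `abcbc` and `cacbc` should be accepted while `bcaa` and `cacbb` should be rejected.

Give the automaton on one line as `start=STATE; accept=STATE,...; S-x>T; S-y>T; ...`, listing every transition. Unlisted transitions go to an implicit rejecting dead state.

start=S0; accept=S3; S0-a>S0; S0-b>S0; S0-c>S1; S1-a>S0; S1-b>S2; S1-c>S1; S2-a>S0; S2-b>S0; S2-c>S3; S3-a>S0; S3-b>S2; S3-c>S1

Remember how much of `cbc` the current input suffix matches. State S0 means no match yet; S1 means the last symbol is `c`; S2 means the last 2 symbols are `cb`; S3 means the last 3 symbols are `cbc`. Only S3 accepts. On a mismatch, fall back to the longest proper suffix that is still a prefix of `cbc`.
        a   b   c  
>  S0   S0  S0  S1 
   S1   S0  S2  S1 
   S2   S0  S0  S3 
 * S3   S0  S2  S1 
(> = start, * = accepting)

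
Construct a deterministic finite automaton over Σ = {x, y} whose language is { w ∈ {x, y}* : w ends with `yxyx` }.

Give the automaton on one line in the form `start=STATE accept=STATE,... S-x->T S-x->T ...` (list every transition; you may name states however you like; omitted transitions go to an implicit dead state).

start=q0 accept=q4 q0-x->q0 q0-y->q1 q1-x->q2 q1-y->q1 q2-x->q0 q2-y->q3 q3-x->q4 q3-y->q1 q4-x->q0 q4-y->q3

Remember how much of `yxyx` the current input suffix matches. State q0 means no match yet; q1 means the last symbol is `y`; q2 means the last 2 symbols are `yx`; q3 means the last 3 symbols are `yxy`; q4 means the last 4 symbols are `yxyx`. Only q4 accepts. On a mismatch, fall back to the longest proper suffix that is still a prefix of `yxyx`.
5 states suffice.
        x   y  
>  q0   q0  q1 
   q1   q2  q1 
   q2   q0  q3 
   q3   q4  q1 
 * q4   q0  q3 
(> = start, * = accepting)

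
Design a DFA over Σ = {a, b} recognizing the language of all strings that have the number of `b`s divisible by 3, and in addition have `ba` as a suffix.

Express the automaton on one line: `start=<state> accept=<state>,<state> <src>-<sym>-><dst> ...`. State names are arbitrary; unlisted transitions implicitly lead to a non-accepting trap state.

start=q0 accept=q4 q0-a->q0 q0-b->q1 q1-a->q1 q1-b->q2 q2-a->q2 q2-b->q3 q3-a->q4 q3-b->q1 q4-a->q0 q4-b->q1

Handle the two conditions separately and then intersect. The first has 3 states tracking the count of `b`s modulo 3; the second has 3 states tracking how much of the suffix `ba` has currently been matched. A product state is a pair (one from each), accepting exactly when both do. Minimizing collapses redundant product states.
With 5 states:
        a   b  
>  q0   q0  q1 
   q1   q1  q2 
   q2   q2  q3 
   q3   q4  q1 
 * q4   q0  q1 
(> = start, * = accepting)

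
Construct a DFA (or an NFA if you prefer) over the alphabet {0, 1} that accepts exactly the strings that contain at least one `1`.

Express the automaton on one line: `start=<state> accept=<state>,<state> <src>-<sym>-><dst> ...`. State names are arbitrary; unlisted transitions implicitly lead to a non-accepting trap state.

start=s0 accept=s1,s2 s0-0->s0 s0-1->s1 s1-0->s1 s1-1->s2 s2-0->s2 s2-1->s2

Count `1`s, saturating at 2: state s0 means no `1` yet, s1 means one `1` seen, s2 means more than one. Each `1` increments (capped at s2); other symbols loop. Accept from {s1, s2}.
        0   1  
>  s0   s0  s1 
 * s1   s1  s2 
 * s2   s2  s2 
(> = start, * = accepting)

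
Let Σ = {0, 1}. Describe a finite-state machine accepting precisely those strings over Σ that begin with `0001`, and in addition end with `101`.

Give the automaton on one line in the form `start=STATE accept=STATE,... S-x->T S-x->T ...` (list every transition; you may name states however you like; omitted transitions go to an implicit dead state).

start=A accept=L A-0->B A-1->C B-0->D B-1->C C-0->E C-1->C D-0->F D-1->C E-0->G E-1->H F-0->G F-1->I G-0->G G-1->C H-0->E H-1->C I-0->J I-1->I J-0->K J-1->L K-0->K K-1->I L-0->J L-1->I

Run two small machines in parallel and take their product. One (6 states) tracks whether the input so far still matches the prefix `0001`; the other (4 states) tracks how much of the suffix `101` has currently been matched. Each combined state is a pair, one component from each; accept when both components accept.
A 12-state machine:
       0  1 
>  A   B  C 
   B   D  C 
   C   E  C 
   D   F  C 
   E   G  H 
   F   G  I 
   G   G  C 
   H   E  C 
   I   J  I 
   J   K  L 
   K   K  I 
 * L   J  I 
(> = start, * = accepting)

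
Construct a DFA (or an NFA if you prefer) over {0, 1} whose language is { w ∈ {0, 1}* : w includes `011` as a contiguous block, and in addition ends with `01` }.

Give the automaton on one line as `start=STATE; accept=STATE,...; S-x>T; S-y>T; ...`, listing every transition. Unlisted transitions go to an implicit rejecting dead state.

start=S0; accept=S5; S0-0>S1; S0-1>S0; S1-0>S1; S1-1>S2; S2-0>S1; S2-1>S3; S3-0>S4; S3-1>S3; S4-0>S4; S4-1>S5; S5-0>S4; S5-1>S3

Run two small machines in parallel and take their product. One (4 states) tracks whether and how much of `011` has been seen; the other (3 states) tracks how much of the suffix `01` has currently been matched. Each combined state is a pair, one component from each; accept when both components accept.
A 6-state machine:
        0   1  
>  S0   S1  S0 
   S1   S1  S2 
   S2   S1  S3 
   S3   S4  S3 
   S4   S4  S5 
 * S5   S4  S3 
(> = start, * = accepting)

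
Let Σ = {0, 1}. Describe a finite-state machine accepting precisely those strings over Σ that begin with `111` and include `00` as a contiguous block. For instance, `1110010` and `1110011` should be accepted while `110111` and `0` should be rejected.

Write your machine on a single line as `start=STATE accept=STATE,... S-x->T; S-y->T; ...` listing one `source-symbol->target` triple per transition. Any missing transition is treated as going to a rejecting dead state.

Handle the two conditions separately and then intersect. One (5 states) tracks whether the input so far still matches the prefix `111`; the other (3 states) tracks whether and how much of `00` has been seen. Each combined state is a pair, one component from each; accept when both components accept. Minimizing collapses redundant product states.
7 states suffice.
        0   1  
>  s0   s1  s2 
   s1   s1  s1 
   s2   s1  s3 
   s3   s1  s4 
   s4   s5  s4 
   s5   s6  s4 
 * s6   s6  s6 
(> = start, * = accepting)

start=s0; accept=s6; s0-0->s1; s0-1->s2; s1-0->s1; s1-1->s1; s2-0->s1; s2-1->s3; s3-0->s1; s3-1->s4; s4-0->s5; s4-1->s4; s5-0->s6; s5-1->s4; s6-0->s6; s6-1->s6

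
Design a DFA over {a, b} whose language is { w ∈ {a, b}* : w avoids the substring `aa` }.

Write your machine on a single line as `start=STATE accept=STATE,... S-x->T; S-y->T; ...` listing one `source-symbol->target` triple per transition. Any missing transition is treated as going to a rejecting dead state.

Track partial matches of the forbidden pattern `aa`. State q2 is a dead state reached once `aa` has occurred; every other state accepts. q0 means no part of `aa` is currently matched.
A 3-state machine:
        a   b  
>* q0   q1  q0 
 * q1   q2  q0 
   q2   q2  q2 
(> = start, * = accepting)

start=q0; accept=q0,q1; q0-a->q1; q0-b->q0; q1-a->q2; q1-b->q0; q2-a->q2; q2-b->q2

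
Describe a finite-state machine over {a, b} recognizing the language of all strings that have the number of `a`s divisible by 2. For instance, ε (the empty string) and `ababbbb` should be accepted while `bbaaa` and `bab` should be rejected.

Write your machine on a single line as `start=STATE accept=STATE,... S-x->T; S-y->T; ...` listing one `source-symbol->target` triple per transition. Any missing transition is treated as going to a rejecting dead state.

start=q0; accept=q0; q0-a->q1; q0-b->q0; q1-a->q0; q1-b->q1

Keep the running count of `a`s modulo 2: each `a` advances along the cycle q0 → q1 → q0 while other symbols loop. Accept at q0.
2 states suffice.
        a   b  
>* q0   q1  q0 
   q1   q0  q1 
(> = start, * = accepting)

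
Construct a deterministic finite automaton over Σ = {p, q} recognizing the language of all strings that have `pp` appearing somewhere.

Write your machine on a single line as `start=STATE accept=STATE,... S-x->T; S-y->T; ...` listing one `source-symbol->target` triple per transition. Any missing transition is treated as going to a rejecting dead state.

start=S0; accept=S2; S0-p->S1; S0-q->S0; S1-p->S2; S1-q->S0; S2-p->S2; S2-q->S2

Track how much of `pp` has been matched so far: state S0 is no progress, S2 is the absorbing accept state reached once `pp` has occurred. Intermediate states record partial matches; on a mismatch, fall back to the longest reusable overlap.
A 3-state machine:
        p   q  
>  S0   S1  S0 
   S1   S2  S0 
 * S2   S2  S2 
(> = start, * = accepting)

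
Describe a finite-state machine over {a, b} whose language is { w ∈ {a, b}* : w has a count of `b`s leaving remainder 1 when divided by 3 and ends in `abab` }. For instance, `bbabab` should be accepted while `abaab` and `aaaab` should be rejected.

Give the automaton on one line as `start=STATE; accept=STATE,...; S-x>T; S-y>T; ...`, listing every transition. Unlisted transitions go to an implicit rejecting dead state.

Build one automaton per condition and run them in lockstep. The first has 3 states tracking the count of `b`s modulo 3; the second has 5 states tracking how much of the suffix `abab` has currently been matched. A product state is a pair (one from each), accepting exactly when both do. Equivalent product states are then merged.
7 states suffice.
        a   b  
>  s0   s0  s1 
   s1   s1  s2 
   s2   s3  s0 
   s3   s3  s4 
   s4   s5  s1 
   s5   s0  s6 
 * s6   s1  s2 
(> = start, * = accepting)

start=s0; accept=s6; s0-a>s0; s0-b>s1; s1-a>s1; s1-b>s2; s2-a>s3; s2-b>s0; s3-a>s3; s3-b>s4; s4-a>s5; s4-b>s1; s5-a>s0; s5-b>s6; s6-a>s1; s6-b>s2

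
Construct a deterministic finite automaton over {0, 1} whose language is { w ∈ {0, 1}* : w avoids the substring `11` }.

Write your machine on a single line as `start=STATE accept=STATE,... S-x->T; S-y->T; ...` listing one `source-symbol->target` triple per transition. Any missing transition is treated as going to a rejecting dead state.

start=s0; accept=s0,s1; s0-0->s0; s0-1->s1; s1-0->s0; s1-1->s2; s2-0->s2; s2-1->s2

This is the complement of 'contains `11`'. Use the same substring-matching states — s0 through s2 holding how much of `11` has just been matched — but flip the accepting set: everything except the trap s2 accepts.
With 3 states:
        0   1  
>* s0   s0  s1 
 * s1   s0  s2 
   s2   s2  s2 
(> = start, * = accepting)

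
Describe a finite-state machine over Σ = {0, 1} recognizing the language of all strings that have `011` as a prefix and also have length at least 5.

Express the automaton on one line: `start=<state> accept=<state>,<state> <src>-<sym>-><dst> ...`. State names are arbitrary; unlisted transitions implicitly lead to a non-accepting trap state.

Handle the two conditions separately and then intersect. The first has 5 states tracking whether the input so far still matches the prefix `011`; the second has 7 states tracking the input length, saturating at 6. A product state is a pair (one from each), accepting exactly when both do.
13 states suffice.
          0    1  
>  q0     q1   q2 
   q1     q3   q4 
   q2     q3   q3 
   q3     q5   q5 
   q4     q5   q6 
   q5     q7   q7 
   q6     q8   q8 
   q7     q9   q9 
   q8    q10  q10 
   q9    q11  q11 
 * q10   q12  q12 
   q11   q11  q11 
 * q12   q12  q12 
(> = start, * = accepting)

start=q0 accept=q10,q12 q0-0->q1 q0-1->q2 q1-0->q3 q1-1->q4 q2-0->q3 q2-1->q3 q3-0->q5 q3-1->q5 q4-0->q5 q4-1->q6 q5-0->q7 q5-1->q7 q6-0->q8 q6-1->q8 q7-0->q9 q7-1->q9 q8-0->q10 q8-1->q10 q9-0->q11 q9-1->q11 q10-0->q12 q10-1->q12 q11-0->q11 q11-1->q11 q12-0->q12 q12-1->q12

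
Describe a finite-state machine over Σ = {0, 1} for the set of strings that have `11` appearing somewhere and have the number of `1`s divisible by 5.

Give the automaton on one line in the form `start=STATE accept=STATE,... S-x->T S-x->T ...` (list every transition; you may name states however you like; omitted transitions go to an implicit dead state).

start=s0 accept=s9 s0-0->s0 s0-1->s1 s1-0->s2 s1-1->s3 s2-0->s2 s2-1->s4 s3-0->s3 s3-1->s5 s4-0->s6 s4-1->s5 s5-0->s5 s5-1->s7 s6-0->s6 s6-1->s8 s7-0->s7 s7-1->s9 s8-0->s10 s8-1->s7 s9-0->s9 s9-1->s11 s10-0->s10 s10-1->s12 s11-0->s11 s11-1->s3 s12-0->s13 s12-1->s9 s13-0->s13 s13-1->s14 s14-0->s0 s14-1->s11

Handle the two conditions separately and then intersect. The first has 3 states tracking whether and how much of `11` has been seen; the second has 5 states tracking the count of `1`s modulo 5. A product state is a pair (one from each), accepting exactly when both do.
A 15-state machine:
          0    1  
>  s0     s0   s1 
   s1     s2   s3 
   s2     s2   s4 
   s3     s3   s5 
   s4     s6   s5 
   s5     s5   s7 
   s6     s6   s8 
   s7     s7   s9 
   s8    s10   s7 
 * s9     s9  s11 
   s10   s10  s12 
   s11   s11   s3 
   s12   s13   s9 
   s13   s13  s14 
   s14    s0  s11 
(> = start, * = accepting)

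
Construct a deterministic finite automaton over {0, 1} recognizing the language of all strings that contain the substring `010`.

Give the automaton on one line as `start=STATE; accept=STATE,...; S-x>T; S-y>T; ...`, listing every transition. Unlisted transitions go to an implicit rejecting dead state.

States S0..S2 record the length of the longest prefix of `010` that matches the current input suffix. Reaching S3 means `010` has been seen, and we stay there forever. Accept from S3.
4 states suffice.
        0   1  
>  S0   S1  S0 
   S1   S1  S2 
   S2   S3  S0 
 * S3   S3  S3 
(> = start, * = accepting)

start=S0; accept=S3; S0-0>S1; S0-1>S0; S1-0>S1; S1-1>S2; S2-0>S3; S2-1>S0; S3-0>S3; S3-1>S3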